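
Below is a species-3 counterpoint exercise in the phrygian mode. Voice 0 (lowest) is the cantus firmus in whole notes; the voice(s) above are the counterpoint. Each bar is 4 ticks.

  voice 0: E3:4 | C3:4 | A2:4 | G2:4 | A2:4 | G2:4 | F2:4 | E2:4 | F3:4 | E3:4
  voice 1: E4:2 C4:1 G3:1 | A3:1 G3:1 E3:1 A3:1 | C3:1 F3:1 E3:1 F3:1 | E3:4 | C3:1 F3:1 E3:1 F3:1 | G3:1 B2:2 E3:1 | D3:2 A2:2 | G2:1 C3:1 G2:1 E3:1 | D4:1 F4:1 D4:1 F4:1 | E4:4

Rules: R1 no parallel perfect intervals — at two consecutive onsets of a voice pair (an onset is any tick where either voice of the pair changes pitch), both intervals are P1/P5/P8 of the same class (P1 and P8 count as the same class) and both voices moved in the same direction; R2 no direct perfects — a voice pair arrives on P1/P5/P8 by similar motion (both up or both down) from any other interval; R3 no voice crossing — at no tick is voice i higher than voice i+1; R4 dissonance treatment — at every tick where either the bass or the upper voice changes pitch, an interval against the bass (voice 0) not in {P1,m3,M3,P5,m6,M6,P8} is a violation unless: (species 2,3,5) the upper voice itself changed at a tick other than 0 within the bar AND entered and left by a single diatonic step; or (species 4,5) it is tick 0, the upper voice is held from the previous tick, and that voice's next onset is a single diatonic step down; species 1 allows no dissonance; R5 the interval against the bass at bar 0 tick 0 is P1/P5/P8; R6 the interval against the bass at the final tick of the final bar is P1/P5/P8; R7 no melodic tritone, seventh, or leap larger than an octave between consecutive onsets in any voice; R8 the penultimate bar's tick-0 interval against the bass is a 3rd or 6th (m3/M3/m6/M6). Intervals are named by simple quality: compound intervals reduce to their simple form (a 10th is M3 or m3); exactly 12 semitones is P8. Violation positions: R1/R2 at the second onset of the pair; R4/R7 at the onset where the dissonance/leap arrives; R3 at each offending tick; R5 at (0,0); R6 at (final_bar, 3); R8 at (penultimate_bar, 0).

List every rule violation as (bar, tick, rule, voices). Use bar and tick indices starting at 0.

bar 0: v0=E3 v1=E4 downbeat P8
bar 1: v0=C3 v1=A3 downbeat M6
bar 2: v0=A2 v1=C3 downbeat m3
bar 3: v0=G2 v1=E3 downbeat M6
bar 4: v0=A2 v1=C3 downbeat m3
bar 5: v0=G2 v1=G3 downbeat P8
bar 6: v0=F2 v1=D3 downbeat M6
bar 7: v0=E2 v1=G2 downbeat m3
bar 8: v0=F3 v1=D4 downbeat M6
bar 9: v0=E3 v1=E4 downbeat P8
  -> R7 @ bar 8 tick 0 v(0,): E2->F3 leap 13st
  -> R7 @ bar 8 tick 0 v(1,): E3->D4 leap 10st
  -> R1 @ bar 9 tick 0 v(0, 1): F3/F4 P8 -> E3/E4 P8 similar

(8, 0, R7, (0,))
(8, 0, R7, (1,))
(9, 0, R1, (0, 1))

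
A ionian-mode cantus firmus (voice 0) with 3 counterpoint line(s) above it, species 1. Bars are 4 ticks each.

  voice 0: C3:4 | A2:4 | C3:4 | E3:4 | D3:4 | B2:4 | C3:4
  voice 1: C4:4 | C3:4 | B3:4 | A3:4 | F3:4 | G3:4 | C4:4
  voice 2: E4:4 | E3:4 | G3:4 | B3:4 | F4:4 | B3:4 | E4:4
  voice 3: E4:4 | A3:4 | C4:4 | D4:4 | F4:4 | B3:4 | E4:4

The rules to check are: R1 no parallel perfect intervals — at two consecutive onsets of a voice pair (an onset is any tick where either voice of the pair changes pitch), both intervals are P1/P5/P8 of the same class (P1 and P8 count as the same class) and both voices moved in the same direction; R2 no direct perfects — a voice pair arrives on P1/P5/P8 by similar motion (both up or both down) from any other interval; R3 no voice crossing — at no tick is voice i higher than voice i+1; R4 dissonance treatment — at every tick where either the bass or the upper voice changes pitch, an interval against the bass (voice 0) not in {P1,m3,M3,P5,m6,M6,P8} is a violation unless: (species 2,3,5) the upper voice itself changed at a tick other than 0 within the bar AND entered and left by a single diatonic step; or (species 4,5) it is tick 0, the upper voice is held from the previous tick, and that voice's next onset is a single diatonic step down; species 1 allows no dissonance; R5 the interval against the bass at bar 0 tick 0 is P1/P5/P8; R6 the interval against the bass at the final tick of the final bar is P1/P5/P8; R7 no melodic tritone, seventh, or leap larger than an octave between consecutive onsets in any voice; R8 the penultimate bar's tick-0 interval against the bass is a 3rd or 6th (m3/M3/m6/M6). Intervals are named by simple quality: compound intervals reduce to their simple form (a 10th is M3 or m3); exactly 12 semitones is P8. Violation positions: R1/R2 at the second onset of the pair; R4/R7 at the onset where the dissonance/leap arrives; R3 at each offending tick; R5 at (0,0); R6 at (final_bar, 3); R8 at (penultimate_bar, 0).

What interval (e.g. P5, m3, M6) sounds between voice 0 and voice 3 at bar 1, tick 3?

P8

voice 0=A2 voice 3=A3 -> P8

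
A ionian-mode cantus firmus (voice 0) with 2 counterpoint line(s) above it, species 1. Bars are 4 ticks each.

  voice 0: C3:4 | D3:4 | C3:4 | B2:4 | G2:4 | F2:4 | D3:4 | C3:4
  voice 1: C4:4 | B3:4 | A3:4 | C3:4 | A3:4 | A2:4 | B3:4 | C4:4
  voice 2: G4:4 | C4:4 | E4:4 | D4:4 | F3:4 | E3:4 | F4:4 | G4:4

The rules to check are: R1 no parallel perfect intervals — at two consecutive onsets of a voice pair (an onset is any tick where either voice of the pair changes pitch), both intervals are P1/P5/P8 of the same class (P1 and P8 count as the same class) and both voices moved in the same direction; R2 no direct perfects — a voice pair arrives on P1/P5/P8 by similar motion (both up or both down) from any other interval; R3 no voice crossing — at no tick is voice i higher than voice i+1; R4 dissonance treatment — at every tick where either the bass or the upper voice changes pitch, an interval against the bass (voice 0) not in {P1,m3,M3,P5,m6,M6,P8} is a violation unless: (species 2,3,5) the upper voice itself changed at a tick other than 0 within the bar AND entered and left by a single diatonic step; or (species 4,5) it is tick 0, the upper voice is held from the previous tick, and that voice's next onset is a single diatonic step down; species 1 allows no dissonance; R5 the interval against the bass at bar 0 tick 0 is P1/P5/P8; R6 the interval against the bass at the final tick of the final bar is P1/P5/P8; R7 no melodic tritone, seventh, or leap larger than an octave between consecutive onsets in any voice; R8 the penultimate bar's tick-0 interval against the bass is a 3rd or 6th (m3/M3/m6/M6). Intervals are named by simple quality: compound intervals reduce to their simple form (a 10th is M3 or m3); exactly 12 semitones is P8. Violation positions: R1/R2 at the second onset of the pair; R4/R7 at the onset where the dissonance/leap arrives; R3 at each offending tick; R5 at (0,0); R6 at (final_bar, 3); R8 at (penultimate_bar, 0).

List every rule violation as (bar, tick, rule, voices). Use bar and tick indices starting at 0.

bar 0: v0=C3 v1=C4 v2=G4 downbeat P5
bar 1: v0=D3 v1=B3 v2=C4 downbeat m7
bar 2: v0=C3 v1=A3 v2=E4 downbeat M3
bar 3: v0=B2 v1=C3 v2=D4 downbeat m3
bar 4: v0=G2 v1=A3 v2=F3 downbeat m7
bar 5: v0=F2 v1=A2 v2=E3 downbeat M7
bar 6: v0=D3 v1=B3 v2=F4 downbeat m3
bar 7: v0=C3 v1=C4 v2=G4 downbeat P5
  -> R4 @ bar 1 tick 0 v(0, 2): D3/C4 m7 untreated
  -> R4 @ bar 3 tick 0 v(0, 1): B2/C3 m2 untreated
  -> R3 @ bar 4 tick 0 v(1, 2): A3 above F3
  -> R4 @ bar 4 tick 0 v(0, 1): G2/A3 M2 untreated
  -> R4 @ bar 4 tick 0 v(0, 2): G2/F3 m7 untreated
  -> R3 @ bar 4 tick 1 v(1, 2): A3 above F3
  -> R3 @ bar 4 tick 2 v(1, 2): A3 above F3
  -> R3 @ bar 4 tick 3 v(1, 2): A3 above F3
  -> R2 @ bar 5 tick 0 v(1, 2): A3/F3 M3 -> A2/E3 P5 similar
  -> R4 @ bar 5 tick 0 v(0, 2): F2/E3 M7 untreated
  -> R7 @ bar 6 tick 0 v(1,): A2->B3 leap 14st
  -> R7 @ bar 6 tick 0 v(2,): E3->F4 leap 13st
  -> R2 @ bar 7 tick 0 v(1, 2): B3/F4 TT -> C4/G4 P5 similar

(1, 0, R4, (0, 2))
(3, 0, R4, (0, 1))
(4, 0, R3, (1, 2))
(4, 0, R4, (0, 1))
(4, 0, R4, (0, 2))
(4, 1, R3, (1, 2))
(4, 2, R3, (1, 2))
(4, 3, R3, (1, 2))
(5, 0, R2, (1, 2))
(5, 0, R4, (0, 2))
(6, 0, R7, (1,))
(6, 0, R7, (2,))
(7, 0, R2, (1, 2))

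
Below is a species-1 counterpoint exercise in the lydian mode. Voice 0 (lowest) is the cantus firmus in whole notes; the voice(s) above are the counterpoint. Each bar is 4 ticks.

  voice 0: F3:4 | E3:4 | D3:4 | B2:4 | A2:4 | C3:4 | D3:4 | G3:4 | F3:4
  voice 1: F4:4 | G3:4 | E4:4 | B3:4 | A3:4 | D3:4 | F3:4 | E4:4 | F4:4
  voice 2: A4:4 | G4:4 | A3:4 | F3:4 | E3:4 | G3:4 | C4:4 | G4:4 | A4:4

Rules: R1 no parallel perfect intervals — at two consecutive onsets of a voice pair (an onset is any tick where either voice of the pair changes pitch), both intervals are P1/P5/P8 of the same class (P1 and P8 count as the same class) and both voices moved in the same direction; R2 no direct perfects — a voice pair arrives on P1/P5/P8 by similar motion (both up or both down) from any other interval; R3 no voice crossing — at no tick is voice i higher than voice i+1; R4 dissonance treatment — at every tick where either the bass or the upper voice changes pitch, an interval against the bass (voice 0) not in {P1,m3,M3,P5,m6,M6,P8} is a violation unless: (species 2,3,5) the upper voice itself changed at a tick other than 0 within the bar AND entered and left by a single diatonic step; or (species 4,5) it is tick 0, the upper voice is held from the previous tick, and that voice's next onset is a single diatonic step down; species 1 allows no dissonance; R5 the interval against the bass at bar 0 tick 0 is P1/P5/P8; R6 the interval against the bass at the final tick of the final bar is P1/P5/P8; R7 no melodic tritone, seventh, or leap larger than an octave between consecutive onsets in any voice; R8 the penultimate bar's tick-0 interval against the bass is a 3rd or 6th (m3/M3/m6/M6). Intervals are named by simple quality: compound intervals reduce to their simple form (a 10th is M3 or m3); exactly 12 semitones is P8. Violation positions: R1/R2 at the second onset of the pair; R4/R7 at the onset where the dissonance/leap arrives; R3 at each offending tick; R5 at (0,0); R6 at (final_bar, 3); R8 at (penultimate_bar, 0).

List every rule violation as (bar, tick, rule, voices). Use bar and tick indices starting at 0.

bar 0: v0=F3 v1=F4 v2=A4 downbeat M3
bar 1: v0=E3 v1=G3 v2=G4 downbeat m3
bar 2: v0=D3 v1=E4 v2=A3 downbeat P5
bar 3: v0=B2 v1=B3 v2=F3 downbeat TT
bar 4: v0=A2 v1=A3 v2=E3 downbeat P5
bar 5: v0=C3 v1=D3 v2=G3 downbeat P5
bar 6: v0=D3 v1=F3 v2=C4 downbeat m7
bar 7: v0=G3 v1=E4 v2=G4 downbeat P8
bar 8: v0=F3 v1=F4 v2=A4 downbeat M3
  -> R5 @ bar 0 tick 0 v(0, 2): opens on M3
  -> R2 @ bar 1 tick 0 v(1, 2): F4/A4 M3 -> G3/G4 P8 similar
  -> R7 @ bar 1 tick 0 v(1,): F4->G3 leap 10st
  -> R2 @ bar 2 tick 0 v(0, 2): E3/G4 m3 -> D3/A3 P5 similar
  -> R3 @ bar 2 tick 0 v(1, 2): E4 above A3
  -> R4 @ bar 2 tick 0 v(0, 1): D3/E4 M2 untreated
  -> R7 @ bar 2 tick 0 v(2,): G4->A3 leap 10st
  -> R3 @ bar 2 tick 1 v(1, 2): E4 above A3
  -> R3 @ bar 2 tick 2 v(1, 2): E4 above A3
  -> R3 @ bar 2 tick 3 v(1, 2): E4 above A3
  -> R2 @ bar 3 tick 0 v(0, 1): D3/E4 M2 -> B2/B3 P8 similar
  -> R3 @ bar 3 tick 0 v(1, 2): B3 above F3
  -> R4 @ bar 3 tick 0 v(0, 2): B2/F3 TT untreated
  -> R3 @ bar 3 tick 1 v(1, 2): B3 above F3
  -> R3 @ bar 3 tick 2 v(1, 2): B3 above F3
  -> R3 @ bar 3 tick 3 v(1, 2): B3 above F3
  -> R1 @ bar 4 tick 0 v(0, 1): B2/B3 P8 -> A2/A3 P8 similar
  -> R2 @ bar 4 tick 0 v(0, 2): B2/F3 TT -> A2/E3 P5 similar
  -> R3 @ bar 4 tick 0 v(1, 2): A3 above E3
  -> R3 @ bar 4 tick 1 v(1, 2): A3 above E3
  -> R3 @ bar 4 tick 2 v(1, 2): A3 above E3
  -> R3 @ bar 4 tick 3 v(1, 2): A3 above E3
  -> R1 @ bar 5 tick 0 v(0, 2): A2/E3 P5 -> C3/G3 P5 similar
  -> R4 @ bar 5 tick 0 v(0, 1): C3/D3 M2 untreated
  -> R2 @ bar 6 tick 0 v(1, 2): D3/G3 P4 -> F3/C4 P5 similar
  -> R4 @ bar 6 tick 0 v(0, 2): D3/C4 m7 untreated
  -> R2 @ bar 7 tick 0 v(0, 2): D3/C4 m7 -> G3/G4 P8 similar
  -> R7 @ bar 7 tick 0 v(1,): F3->E4 leap 11st
  -> R8 @ bar 7 tick 0 v(0, 2): penult P8 not 3rd/6th
  -> R6 @ bar 8 tick 3 v(0, 2): closes on M3

(0, 0, R5, (0, 2))
(1, 0, R2, (1, 2))
(1, 0, R7, (1,))
(2, 0, R2, (0, 2))
(2, 0, R3, (1, 2))
(2, 0, R4, (0, 1))
(2, 0, R7, (2,))
(2, 1, R3, (1, 2))
(2, 2, R3, (1, 2))
(2, 3, R3, (1, 2))
(3, 0, R2, (0, 1))
(3, 0, R3, (1, 2))
(3, 0, R4, (0, 2))
(3, 1, R3, (1, 2))
(3, 2, R3, (1, 2))
(3, 3, R3, (1, 2))
(4, 0, R1, (0, 1))
(4, 0, R2, (0, 2))
(4, 0, R3, (1, 2))
(4, 1, R3, (1, 2))
(4, 2, R3, (1, 2))
(4, 3, R3, (1, 2))
(5, 0, R1, (0, 2))
(5, 0, R4, (0, 1))
(6, 0, R2, (1, 2))
(6, 0, R4, (0, 2))
(7, 0, R2, (0, 2))
(7, 0, R7, (1,))
(7, 0, R8, (0, 2))
(8, 3, R6, (0, 2))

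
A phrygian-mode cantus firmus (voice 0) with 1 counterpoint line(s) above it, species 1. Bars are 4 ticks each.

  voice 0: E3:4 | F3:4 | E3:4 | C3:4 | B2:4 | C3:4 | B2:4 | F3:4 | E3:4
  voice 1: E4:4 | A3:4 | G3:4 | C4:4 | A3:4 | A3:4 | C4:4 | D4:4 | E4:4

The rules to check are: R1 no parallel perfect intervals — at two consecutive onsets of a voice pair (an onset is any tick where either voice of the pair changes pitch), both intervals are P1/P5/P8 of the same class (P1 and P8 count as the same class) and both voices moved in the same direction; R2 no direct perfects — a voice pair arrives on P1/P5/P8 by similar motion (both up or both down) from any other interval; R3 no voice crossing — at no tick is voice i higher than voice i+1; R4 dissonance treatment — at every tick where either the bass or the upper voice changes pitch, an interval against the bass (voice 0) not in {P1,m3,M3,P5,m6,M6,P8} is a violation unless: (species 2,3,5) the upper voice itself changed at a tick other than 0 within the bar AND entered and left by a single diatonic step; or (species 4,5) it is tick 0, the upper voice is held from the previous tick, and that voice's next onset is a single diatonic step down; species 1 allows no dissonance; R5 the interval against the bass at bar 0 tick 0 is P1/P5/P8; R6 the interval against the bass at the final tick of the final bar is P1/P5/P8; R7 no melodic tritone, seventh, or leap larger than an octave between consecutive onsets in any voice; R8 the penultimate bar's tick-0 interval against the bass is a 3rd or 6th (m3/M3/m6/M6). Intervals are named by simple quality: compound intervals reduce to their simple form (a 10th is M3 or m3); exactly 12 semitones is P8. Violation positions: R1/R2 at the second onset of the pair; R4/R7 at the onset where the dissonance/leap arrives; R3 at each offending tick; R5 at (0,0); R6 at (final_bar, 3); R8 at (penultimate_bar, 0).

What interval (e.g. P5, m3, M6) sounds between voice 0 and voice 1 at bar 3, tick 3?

P8

voice 0=C3 voice 1=C4 -> P8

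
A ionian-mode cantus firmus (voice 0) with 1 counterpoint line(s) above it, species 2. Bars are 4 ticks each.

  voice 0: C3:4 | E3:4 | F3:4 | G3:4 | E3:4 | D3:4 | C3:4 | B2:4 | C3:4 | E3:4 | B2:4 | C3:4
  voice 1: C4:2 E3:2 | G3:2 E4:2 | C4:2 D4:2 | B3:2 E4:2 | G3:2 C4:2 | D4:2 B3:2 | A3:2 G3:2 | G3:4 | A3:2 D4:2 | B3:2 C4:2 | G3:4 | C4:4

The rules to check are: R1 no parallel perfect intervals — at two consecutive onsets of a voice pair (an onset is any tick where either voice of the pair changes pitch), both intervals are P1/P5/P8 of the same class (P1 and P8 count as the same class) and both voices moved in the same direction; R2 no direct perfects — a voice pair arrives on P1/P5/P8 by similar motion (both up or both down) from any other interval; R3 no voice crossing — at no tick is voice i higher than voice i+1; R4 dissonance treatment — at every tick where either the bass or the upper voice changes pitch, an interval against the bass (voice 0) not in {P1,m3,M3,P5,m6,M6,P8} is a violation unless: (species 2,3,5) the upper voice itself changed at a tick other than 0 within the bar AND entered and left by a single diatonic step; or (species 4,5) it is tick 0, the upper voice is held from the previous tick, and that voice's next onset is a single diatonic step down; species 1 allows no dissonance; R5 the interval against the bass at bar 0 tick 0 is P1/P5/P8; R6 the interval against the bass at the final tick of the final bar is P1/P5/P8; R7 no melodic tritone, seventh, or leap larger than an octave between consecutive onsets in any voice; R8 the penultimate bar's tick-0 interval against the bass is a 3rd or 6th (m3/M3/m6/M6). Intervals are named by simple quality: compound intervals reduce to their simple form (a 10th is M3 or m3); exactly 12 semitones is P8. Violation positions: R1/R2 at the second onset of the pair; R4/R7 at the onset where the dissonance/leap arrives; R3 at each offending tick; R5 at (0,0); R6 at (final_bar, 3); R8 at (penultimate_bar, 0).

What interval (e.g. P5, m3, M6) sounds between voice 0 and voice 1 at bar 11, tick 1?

P8

voice 0=C3 voice 1=C4 -> P8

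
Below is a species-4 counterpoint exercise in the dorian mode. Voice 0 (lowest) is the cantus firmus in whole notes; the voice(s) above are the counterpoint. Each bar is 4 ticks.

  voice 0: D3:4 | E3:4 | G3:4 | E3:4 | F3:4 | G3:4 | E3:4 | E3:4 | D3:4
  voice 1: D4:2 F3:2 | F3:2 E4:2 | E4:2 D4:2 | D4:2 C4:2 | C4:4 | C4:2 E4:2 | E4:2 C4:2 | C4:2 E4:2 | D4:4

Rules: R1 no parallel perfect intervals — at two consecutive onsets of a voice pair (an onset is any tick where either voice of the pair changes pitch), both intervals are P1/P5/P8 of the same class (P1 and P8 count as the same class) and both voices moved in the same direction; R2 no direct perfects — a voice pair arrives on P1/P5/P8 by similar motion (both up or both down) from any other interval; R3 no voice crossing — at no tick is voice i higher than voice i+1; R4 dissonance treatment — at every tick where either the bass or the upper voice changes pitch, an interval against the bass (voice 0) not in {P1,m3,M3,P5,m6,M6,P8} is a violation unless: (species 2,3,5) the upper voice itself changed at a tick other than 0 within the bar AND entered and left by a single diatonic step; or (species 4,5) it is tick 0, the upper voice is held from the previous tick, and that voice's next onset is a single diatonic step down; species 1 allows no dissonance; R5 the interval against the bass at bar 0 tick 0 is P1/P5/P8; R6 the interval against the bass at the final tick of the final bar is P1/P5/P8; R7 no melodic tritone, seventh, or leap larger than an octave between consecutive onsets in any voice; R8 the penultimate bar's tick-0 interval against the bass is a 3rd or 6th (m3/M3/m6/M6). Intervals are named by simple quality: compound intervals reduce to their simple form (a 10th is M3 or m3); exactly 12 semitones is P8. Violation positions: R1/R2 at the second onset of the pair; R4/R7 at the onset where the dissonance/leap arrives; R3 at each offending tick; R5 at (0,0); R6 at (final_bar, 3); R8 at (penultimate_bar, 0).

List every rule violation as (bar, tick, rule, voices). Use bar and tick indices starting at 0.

(1, 0, R4, (0, 1))
(1, 2, R7, (1,))
(5, 0, R4, (0, 1))
(8, 0, R1, (0, 1))

bar 0: v0=D3 v1=D4 downbeat P8
bar 1: v0=E3 v1=F3 downbeat m2
bar 2: v0=G3 v1=E4 downbeat M6
bar 3: v0=E3 v1=D4 downbeat m7
bar 4: v0=F3 v1=C4 downbeat P5
bar 5: v0=G3 v1=C4 downbeat P4
bar 6: v0=E3 v1=E4 downbeat P8
bar 7: v0=E3 v1=C4 downbeat m6
bar 8: v0=D3 v1=D4 downbeat P8
  -> R4 @ bar 1 tick 0 v(0, 1): E3/F3 m2 untreated
  -> R7 @ bar 1 tick 2 v(1,): F3->E4 leap 11st
  -> R4 @ bar 5 tick 0 v(0, 1): G3/C4 P4 untreated
  -> R1 @ bar 8 tick 0 v(0, 1): E3/E4 P8 -> D3/D4 P8 similar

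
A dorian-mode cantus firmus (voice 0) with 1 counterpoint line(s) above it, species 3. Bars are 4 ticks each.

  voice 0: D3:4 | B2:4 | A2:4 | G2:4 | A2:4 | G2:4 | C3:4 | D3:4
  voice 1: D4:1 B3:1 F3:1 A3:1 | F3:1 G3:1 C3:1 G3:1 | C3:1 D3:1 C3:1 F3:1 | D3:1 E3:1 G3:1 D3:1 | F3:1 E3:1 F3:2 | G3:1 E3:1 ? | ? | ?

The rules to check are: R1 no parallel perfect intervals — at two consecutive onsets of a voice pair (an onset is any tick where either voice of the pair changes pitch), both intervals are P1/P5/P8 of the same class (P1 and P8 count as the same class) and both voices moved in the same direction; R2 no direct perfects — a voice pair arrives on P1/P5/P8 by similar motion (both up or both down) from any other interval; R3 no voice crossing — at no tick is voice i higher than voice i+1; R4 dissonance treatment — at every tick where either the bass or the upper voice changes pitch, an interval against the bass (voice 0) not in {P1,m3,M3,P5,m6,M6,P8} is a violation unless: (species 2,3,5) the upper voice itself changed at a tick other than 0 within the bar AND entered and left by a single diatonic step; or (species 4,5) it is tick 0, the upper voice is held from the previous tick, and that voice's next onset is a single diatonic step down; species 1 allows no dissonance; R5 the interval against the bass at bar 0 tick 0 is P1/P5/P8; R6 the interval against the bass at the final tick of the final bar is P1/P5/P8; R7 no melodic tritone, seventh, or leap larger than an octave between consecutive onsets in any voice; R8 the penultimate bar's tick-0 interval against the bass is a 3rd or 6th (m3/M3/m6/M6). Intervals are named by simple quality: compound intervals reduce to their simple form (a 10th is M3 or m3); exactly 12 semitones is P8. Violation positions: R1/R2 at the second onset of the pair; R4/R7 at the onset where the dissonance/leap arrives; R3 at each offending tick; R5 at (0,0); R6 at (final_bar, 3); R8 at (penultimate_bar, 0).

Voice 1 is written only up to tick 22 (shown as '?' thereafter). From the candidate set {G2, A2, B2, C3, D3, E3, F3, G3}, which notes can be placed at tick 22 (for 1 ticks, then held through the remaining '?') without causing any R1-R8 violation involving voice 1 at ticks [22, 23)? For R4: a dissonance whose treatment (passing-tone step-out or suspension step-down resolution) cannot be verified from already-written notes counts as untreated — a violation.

{B2, D3, E3, G2, G3}

G2: legal
A2: violates R4
B2: legal
C3: violates R4
D3: legal
E3: legal
F3: violates R4
G3: legal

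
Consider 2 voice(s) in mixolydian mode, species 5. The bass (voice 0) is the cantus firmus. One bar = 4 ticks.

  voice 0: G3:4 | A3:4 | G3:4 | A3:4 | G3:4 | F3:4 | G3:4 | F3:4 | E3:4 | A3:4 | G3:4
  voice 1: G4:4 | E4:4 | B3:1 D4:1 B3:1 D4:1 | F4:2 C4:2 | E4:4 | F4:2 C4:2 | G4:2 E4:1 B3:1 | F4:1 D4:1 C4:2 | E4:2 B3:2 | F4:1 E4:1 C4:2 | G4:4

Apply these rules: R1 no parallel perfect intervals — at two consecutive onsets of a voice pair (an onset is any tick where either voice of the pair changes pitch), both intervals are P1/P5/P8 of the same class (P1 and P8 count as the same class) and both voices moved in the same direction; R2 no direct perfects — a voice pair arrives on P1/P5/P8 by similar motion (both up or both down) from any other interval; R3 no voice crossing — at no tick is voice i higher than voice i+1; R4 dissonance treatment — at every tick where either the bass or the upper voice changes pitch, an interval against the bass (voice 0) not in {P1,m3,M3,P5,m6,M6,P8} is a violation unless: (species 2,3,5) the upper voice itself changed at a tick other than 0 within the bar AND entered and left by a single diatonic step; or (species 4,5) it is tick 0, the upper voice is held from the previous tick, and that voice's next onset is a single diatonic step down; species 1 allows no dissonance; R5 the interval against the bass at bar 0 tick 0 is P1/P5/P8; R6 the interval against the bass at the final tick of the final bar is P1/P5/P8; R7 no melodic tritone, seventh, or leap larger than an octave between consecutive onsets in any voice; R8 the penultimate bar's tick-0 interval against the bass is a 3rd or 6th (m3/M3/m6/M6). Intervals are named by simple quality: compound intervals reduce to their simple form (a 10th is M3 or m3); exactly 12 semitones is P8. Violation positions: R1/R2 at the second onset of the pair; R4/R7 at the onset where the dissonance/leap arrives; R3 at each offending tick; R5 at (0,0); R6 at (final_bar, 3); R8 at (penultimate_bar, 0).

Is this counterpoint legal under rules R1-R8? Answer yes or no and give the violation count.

bar 0: v0=G3 v1=G4 (P8)
bar 1: v0=A3 v1=E4 (P5)
bar 2: v0=G3 v1=B3 (M3)
bar 3: v0=A3 v1=F4 (m6)
bar 4: v0=G3 v1=E4 (M6)
bar 5: v0=F3 v1=F4 (P8)
bar 6: v0=G3 v1=G4 (P8)
bar 7: v0=F3 v1=F4 (P8)
bar 8: v0=E3 v1=E4 (P8)
bar 9: v0=A3 v1=F4 (m6)
bar 10: v0=G3 v1=G4 (P8)
  R2 @ bar6.0: F3/C4 P5 -> G3/G4 P8 similar
  R7 @ bar7.0: B3->F4 leap 6st
  R7 @ bar9.0: B3->F4 leap 6st

No (3 violations)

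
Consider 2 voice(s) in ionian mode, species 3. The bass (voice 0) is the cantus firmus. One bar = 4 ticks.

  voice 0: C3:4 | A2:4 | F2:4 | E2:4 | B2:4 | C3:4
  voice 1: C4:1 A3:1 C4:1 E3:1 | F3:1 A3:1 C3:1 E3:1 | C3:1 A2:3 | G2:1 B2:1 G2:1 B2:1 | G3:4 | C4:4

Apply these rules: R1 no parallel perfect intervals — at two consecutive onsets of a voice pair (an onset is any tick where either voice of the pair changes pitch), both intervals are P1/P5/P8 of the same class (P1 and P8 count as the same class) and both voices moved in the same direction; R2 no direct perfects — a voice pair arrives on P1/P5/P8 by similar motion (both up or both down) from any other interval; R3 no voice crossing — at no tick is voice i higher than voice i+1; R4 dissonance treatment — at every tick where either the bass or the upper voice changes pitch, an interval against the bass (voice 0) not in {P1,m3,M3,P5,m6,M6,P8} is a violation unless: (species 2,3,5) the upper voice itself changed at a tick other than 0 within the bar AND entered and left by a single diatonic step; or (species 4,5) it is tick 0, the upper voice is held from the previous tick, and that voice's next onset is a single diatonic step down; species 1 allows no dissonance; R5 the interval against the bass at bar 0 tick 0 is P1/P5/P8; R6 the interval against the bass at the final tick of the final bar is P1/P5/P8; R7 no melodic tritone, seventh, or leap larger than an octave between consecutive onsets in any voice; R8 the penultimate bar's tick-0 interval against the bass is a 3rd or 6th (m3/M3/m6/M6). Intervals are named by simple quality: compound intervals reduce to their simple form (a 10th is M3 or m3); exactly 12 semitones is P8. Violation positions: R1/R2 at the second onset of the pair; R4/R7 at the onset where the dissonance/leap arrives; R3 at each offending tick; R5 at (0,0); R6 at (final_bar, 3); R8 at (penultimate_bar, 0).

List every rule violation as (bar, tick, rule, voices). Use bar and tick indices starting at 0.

(2, 0, R1, (0, 1))
(5, 0, R2, (0, 1))

bar 0: v0=C3 v1=C4 downbeat P8
bar 1: v0=A2 v1=F3 downbeat m6
bar 2: v0=F2 v1=C3 downbeat P5
bar 3: v0=E2 v1=G2 downbeat m3
bar 4: v0=B2 v1=G3 downbeat m6
bar 5: v0=C3 v1=C4 downbeat P8
  -> R1 @ bar 2 tick 0 v(0, 1): A2/E3 P5 -> F2/C3 P5 similar
  -> R2 @ bar 5 tick 0 v(0, 1): B2/G3 m6 -> C3/C4 P8 similar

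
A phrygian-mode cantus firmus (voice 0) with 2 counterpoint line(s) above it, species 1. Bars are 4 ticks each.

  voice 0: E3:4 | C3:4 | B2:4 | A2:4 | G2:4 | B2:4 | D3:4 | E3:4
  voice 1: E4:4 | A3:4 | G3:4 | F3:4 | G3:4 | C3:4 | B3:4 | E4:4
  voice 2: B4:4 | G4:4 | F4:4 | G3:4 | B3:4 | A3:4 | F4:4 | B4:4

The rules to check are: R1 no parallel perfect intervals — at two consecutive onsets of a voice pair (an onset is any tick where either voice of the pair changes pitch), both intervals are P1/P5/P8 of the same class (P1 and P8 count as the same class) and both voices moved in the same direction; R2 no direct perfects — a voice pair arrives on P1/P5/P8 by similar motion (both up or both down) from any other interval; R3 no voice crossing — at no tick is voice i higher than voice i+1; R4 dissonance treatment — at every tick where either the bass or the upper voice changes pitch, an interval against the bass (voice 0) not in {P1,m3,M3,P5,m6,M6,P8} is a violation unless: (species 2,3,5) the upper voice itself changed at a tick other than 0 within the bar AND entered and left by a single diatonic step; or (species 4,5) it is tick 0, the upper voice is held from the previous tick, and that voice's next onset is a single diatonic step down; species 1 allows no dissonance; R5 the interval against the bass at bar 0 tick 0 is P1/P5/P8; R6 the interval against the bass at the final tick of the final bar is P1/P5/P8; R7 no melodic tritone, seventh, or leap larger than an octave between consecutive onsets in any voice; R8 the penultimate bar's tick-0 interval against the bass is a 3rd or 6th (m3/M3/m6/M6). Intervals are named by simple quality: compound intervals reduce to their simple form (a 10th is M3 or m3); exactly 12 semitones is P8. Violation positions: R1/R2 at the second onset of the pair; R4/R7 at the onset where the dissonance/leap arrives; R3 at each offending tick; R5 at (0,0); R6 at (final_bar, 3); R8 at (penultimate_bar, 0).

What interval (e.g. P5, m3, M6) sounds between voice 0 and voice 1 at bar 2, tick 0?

m6

voice 0=B2 voice 1=G3 -> m6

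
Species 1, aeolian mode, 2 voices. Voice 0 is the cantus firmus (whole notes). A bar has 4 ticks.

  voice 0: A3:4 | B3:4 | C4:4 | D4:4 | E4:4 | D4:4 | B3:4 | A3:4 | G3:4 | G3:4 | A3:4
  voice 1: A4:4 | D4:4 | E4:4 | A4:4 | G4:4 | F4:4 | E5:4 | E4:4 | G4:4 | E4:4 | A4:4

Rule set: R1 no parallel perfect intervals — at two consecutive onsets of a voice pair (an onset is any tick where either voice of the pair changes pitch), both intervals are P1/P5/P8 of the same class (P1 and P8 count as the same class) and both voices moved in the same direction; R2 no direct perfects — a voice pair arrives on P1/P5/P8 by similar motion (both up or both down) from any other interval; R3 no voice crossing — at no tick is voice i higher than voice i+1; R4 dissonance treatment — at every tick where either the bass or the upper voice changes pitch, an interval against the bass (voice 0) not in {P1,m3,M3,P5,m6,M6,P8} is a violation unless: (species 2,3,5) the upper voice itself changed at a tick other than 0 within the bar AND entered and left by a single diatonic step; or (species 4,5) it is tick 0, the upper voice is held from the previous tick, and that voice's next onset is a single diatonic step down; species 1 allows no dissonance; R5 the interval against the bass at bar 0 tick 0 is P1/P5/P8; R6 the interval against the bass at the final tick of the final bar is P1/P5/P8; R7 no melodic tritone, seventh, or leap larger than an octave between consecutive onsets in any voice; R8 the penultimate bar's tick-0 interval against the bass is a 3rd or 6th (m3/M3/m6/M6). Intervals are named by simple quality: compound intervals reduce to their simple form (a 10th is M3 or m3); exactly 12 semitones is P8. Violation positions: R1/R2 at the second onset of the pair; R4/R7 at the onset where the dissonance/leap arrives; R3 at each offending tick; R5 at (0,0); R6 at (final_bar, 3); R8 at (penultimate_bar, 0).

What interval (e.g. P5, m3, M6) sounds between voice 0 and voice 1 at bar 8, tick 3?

P8

voice 0=G3 voice 1=G4 -> P8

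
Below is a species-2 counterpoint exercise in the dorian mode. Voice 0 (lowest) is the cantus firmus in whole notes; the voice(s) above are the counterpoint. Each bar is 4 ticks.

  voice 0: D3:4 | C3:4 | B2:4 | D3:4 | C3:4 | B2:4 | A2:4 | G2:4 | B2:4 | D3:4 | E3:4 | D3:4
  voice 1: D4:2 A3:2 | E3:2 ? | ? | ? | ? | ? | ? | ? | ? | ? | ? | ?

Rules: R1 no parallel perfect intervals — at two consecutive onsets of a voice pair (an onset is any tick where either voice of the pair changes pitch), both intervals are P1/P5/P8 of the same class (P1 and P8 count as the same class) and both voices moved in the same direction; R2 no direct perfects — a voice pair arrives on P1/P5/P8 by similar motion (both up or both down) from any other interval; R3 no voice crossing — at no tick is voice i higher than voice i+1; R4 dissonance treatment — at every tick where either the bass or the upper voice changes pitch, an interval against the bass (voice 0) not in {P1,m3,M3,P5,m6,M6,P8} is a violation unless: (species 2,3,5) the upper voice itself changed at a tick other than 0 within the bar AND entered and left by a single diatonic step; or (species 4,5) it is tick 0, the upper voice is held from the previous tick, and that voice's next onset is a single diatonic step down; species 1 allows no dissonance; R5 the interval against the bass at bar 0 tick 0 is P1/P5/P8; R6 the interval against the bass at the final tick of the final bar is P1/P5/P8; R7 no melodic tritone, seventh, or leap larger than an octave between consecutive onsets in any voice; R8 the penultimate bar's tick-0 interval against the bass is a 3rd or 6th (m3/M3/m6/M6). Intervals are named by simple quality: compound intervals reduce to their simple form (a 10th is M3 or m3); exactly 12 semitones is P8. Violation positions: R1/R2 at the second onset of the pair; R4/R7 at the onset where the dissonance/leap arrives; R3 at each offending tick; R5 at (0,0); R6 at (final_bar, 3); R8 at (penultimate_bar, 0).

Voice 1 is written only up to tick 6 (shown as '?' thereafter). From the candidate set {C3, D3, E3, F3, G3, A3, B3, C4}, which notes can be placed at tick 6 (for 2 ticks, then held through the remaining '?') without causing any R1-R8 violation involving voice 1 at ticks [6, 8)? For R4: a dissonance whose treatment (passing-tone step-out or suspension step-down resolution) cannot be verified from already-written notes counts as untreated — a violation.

{A3, C3, C4, E3, G3}

C3: legal
D3: violates R4
E3: legal
F3: violates R4
G3: legal
A3: legal
B3: violates R4
C4: legal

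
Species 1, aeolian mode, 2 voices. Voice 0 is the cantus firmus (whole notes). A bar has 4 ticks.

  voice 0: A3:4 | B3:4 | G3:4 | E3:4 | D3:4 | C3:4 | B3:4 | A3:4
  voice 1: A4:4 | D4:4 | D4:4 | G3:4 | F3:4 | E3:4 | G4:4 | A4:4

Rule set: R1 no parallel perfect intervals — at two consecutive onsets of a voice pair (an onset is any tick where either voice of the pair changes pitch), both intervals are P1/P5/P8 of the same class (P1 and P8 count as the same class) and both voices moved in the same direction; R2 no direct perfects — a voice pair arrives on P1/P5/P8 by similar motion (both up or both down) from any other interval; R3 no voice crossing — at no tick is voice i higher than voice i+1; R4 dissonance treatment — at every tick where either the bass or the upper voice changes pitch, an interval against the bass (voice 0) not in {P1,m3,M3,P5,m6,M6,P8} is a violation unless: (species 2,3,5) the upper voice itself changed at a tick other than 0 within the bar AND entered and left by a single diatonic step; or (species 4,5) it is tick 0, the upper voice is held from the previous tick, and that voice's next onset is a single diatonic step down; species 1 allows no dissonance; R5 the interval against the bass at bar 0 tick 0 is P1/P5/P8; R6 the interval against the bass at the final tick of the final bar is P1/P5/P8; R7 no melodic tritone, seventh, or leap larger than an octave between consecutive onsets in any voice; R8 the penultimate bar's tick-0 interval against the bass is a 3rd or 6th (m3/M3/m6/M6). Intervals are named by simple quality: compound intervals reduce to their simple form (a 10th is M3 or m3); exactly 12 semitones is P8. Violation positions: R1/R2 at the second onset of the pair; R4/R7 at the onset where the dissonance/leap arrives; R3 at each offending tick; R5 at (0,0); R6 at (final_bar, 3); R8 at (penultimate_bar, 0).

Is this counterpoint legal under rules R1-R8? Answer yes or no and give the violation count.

No (2 violations)

bar 0: v0=A3 v1=A4 (P8)
bar 1: v0=B3 v1=D4 (m3)
bar 2: v0=G3 v1=D4 (P5)
bar 3: v0=E3 v1=G3 (m3)
bar 4: v0=D3 v1=F3 (m3)
bar 5: v0=C3 v1=E3 (M3)
bar 6: v0=B3 v1=G4 (m6)
bar 7: v0=A3 v1=A4 (P8)
  R7 @ bar6.0: C3->B3 leap 11st
  R7 @ bar6.0: E3->G4 leap 15st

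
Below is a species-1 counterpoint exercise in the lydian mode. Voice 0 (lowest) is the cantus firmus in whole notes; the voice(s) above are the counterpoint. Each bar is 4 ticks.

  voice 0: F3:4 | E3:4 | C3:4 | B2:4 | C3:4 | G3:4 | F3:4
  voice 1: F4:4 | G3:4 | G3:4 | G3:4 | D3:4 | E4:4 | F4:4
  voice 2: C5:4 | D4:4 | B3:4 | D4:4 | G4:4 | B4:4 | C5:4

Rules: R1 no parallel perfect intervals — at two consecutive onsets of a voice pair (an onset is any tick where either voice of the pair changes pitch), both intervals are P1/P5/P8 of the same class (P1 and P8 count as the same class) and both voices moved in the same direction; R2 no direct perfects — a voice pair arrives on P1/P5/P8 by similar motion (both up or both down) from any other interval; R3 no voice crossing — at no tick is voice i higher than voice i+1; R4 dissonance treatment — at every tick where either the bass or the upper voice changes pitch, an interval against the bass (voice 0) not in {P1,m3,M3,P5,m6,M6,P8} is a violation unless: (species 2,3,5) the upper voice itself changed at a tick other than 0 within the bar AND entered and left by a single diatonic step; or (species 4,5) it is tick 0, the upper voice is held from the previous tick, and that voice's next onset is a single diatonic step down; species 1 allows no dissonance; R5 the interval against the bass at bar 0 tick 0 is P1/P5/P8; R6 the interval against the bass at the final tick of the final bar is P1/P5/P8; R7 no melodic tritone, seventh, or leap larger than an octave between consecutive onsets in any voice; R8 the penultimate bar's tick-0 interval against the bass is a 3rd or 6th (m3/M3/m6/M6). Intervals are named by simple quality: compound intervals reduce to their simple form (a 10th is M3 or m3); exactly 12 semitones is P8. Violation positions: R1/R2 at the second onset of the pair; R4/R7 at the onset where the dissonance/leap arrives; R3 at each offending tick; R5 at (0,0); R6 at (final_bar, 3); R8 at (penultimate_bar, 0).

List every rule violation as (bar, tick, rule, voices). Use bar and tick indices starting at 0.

(1, 0, R1, (1, 2))
(1, 0, R4, (0, 2))
(1, 0, R7, (1,))
(1, 0, R7, (2,))
(2, 0, R4, (0, 2))
(4, 0, R2, (0, 2))
(4, 0, R4, (0, 1))
(5, 0, R2, (1, 2))
(5, 0, R7, (1,))
(6, 0, R1, (1, 2))

bar 0: v0=F3 v1=F4 v2=C5 downbeat P5
bar 1: v0=E3 v1=G3 v2=D4 downbeat m7
bar 2: v0=C3 v1=G3 v2=B3 downbeat M7
bar 3: v0=B2 v1=G3 v2=D4 downbeat m3
bar 4: v0=C3 v1=D3 v2=G4 downbeat P5
bar 5: v0=G3 v1=E4 v2=B4 downbeat M3
bar 6: v0=F3 v1=F4 v2=C5 downbeat P5
  -> R1 @ bar 1 tick 0 v(1, 2): F4/C5 P5 -> G3/D4 P5 similar
  -> R4 @ bar 1 tick 0 v(0, 2): E3/D4 m7 untreated
  -> R7 @ bar 1 tick 0 v(1,): F4->G3 leap 10st
  -> R7 @ bar 1 tick 0 v(2,): C5->D4 leap 10st
  -> R4 @ bar 2 tick 0 v(0, 2): C3/B3 M7 untreated
  -> R2 @ bar 4 tick 0 v(0, 2): B2/D4 m3 -> C3/G4 P5 similar
  -> R4 @ bar 4 tick 0 v(0, 1): C3/D3 M2 untreated
  -> R2 @ bar 5 tick 0 v(1, 2): D3/G4 P4 -> E4/B4 P5 similar
  -> R7 @ bar 5 tick 0 v(1,): D3->E4 leap 14st
  -> R1 @ bar 6 tick 0 v(1, 2): E4/B4 P5 -> F4/C5 P5 similar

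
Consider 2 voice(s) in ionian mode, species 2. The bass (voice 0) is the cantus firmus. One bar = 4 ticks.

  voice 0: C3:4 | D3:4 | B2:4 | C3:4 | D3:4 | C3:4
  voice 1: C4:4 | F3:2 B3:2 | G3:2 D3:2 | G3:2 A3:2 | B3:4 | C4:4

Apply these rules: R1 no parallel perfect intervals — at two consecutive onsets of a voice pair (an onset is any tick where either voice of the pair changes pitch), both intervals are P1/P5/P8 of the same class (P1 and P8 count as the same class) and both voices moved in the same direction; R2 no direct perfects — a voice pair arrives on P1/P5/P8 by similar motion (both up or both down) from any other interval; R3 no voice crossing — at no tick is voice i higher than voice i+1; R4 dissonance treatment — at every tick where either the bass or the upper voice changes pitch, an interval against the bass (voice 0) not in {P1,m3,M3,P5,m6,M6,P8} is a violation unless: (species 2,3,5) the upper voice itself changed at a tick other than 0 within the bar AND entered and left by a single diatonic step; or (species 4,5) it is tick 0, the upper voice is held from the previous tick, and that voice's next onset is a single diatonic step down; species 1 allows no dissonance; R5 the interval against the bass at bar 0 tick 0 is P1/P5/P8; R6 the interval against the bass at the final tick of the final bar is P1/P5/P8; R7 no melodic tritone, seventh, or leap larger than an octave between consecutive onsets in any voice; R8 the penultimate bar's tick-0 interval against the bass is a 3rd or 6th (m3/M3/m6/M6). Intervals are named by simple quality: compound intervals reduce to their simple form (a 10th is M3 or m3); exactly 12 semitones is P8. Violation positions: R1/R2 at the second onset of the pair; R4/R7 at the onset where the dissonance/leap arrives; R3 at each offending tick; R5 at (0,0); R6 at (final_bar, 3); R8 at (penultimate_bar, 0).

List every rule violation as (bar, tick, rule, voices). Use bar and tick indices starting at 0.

bar 0: v0=C3 v1=C4 downbeat P8
bar 1: v0=D3 v1=F3 downbeat m3
bar 2: v0=B2 v1=G3 downbeat m6
bar 3: v0=C3 v1=G3 downbeat P5
bar 4: v0=D3 v1=B3 downbeat M6
bar 5: v0=C3 v1=C4 downbeat P8
  -> R7 @ bar 1 tick 2 v(1,): F3->B3 leap 6st
  -> R2 @ bar 3 tick 0 v(0, 1): B2/D3 m3 -> C3/G3 P5 similar

(1, 2, R7, (1,))
(3, 0, R2, (0, 1))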